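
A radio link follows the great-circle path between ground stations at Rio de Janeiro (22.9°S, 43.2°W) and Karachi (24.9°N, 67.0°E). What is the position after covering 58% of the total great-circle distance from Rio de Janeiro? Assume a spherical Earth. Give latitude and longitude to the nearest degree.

≈ 6°N, 20°E

Write both endpoints as unit vectors p₁, p₂ with components (cos φ cos λ, cos φ sin λ, sin φ).
The central angle between the endpoints is δ = arccos(p₁·p₂) ≈ 2.040 rad (116.9°).
Interpolate at f = 0.58 with slerp weights a = sin((1−f)δ)/sin δ ≈ 0.847, b = sin(fδ)/sin δ ≈ 1.038.
p = a·p₁ + b·p₂ ≈ (0.937, 0.332, 0.107); φ = arcsin(p_z) ≈ 6.16°, λ = atan2(p_y, p_x) ≈ 19.53°.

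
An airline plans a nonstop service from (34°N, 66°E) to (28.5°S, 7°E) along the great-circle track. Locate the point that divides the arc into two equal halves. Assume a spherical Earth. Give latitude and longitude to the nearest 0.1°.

The haversine formula gives a central angle δ ≈ 1.462 rad (83.8°) between the endpoints.
Interpolate at f = 1/2 with slerp weights a = sin((1−f)δ)/sin δ ≈ 0.672, b = sin(fδ)/sin δ ≈ 0.672.
p = a·p₁ + b·p₂ ≈ (0.812, 0.581, 0.055); φ = arcsin(p_z) ≈ 3.16°, λ = atan2(p_y, p_x) ≈ 35.56°.

≈ (3.2°N, 35.6°E)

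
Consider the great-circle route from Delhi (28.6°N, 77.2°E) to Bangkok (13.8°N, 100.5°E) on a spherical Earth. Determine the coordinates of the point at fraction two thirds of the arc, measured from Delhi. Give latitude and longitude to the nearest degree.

≈ 19°N, 93°E

The haversine formula gives a central angle δ ≈ 0.457 rad (26.2°) between the endpoints.
Interpolate at f = 2/3 with slerp weights a = sin((1−f)δ)/sin δ ≈ 0.344, b = sin(fδ)/sin δ ≈ 0.680.
p = a·p₁ + b·p₂ ≈ (-0.053, 0.944, 0.327); φ = arcsin(p_z) ≈ 19.07°, λ = atan2(p_y, p_x) ≈ 93.24°.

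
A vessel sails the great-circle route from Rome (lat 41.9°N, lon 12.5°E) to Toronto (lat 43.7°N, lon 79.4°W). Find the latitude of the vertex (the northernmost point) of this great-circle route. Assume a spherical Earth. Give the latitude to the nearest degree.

≈ 53°N

The great circle lies in the plane with unit normal n̂ = (p₁ × p₂)/|p₁ × p₂|.
Here n̂_z ≈ -0.600; the vertex latitude is φ_max = arccos|n̂_z| ≈ 53.1°.
Check via Clairaut: cos φ_max = |cos φ₁| · sin C = cos(41.9°)·sin(53.7°) ≈ 0.600, again giving ≈ 53.1°.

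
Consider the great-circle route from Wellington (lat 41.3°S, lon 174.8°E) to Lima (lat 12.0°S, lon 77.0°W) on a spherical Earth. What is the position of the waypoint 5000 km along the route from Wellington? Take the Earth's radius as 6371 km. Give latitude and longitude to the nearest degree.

≈ lat 41°S, lon 124°W

From cos δ = sin φ₁ sin φ₂ + cos φ₁ cos φ₂ cos Δλ, the central angle is δ ≈ 1.663 rad (95.3°). The total great-circle distance is δ·R ≈ 1.663 × 6371 ≈ 10596 km, so the target fraction is f = 5000/10596 ≈ 0.472.
Interpolate at f ≈ 0.472 with slerp weights a = sin((1−f)δ)/sin δ ≈ 0.773, b = sin(fδ)/sin δ ≈ 0.710.
p = a·p₁ + b·p₂ ≈ (-0.422, -0.624, -0.658); φ = arcsin(p_z) ≈ -41.13°, λ = atan2(p_y, p_x) ≈ -124.09°.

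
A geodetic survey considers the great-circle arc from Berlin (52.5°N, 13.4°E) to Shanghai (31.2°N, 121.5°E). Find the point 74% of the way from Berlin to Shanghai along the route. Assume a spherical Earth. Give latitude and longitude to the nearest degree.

The haversine formula gives a central angle δ ≈ 1.319 rad (75.6°) between the endpoints.
Interpolate at f = 0.74 with slerp weights a = sin((1−f)δ)/sin δ ≈ 0.347, b = sin(fδ)/sin δ ≈ 0.855.
p = a·p₁ + b·p₂ ≈ (-0.177, 0.673, 0.718); φ = arcsin(p_z) ≈ 45.93°, λ = atan2(p_y, p_x) ≈ 104.71°.

≈ (46°N, 105°E)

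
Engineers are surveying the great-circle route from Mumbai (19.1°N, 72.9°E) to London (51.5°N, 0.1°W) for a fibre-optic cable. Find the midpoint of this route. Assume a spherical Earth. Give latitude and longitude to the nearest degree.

Write both endpoints as unit vectors p₁, p₂ with components (cos φ cos λ, cos φ sin λ, sin φ).
The central angle between the endpoints is δ = arccos(p₁·p₂) ≈ 1.128 rad (64.7°).
Interpolate at f = 1/2 with slerp weights a = sin((1−f)δ)/sin δ ≈ 0.592, b = sin(fδ)/sin δ ≈ 0.592.
p = a·p₁ + b·p₂ ≈ (0.533, 0.534, 0.657); φ = arcsin(p_z) ≈ 41.05°, λ = atan2(p_y, p_x) ≈ 45.05°.

≈ 41°N, 45°E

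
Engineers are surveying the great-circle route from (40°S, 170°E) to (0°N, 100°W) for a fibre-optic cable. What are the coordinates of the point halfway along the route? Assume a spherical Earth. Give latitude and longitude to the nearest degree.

Write both endpoints as unit vectors p₁, p₂ with components (cos φ cos λ, cos φ sin λ, sin φ).
The central angle between the endpoints is δ = arccos(p₁·p₂) ≈ 1.571 rad (90.0°).
Interpolate at f = 1/2 with slerp weights a = sin((1−f)δ)/sin δ ≈ 0.707, b = sin(fδ)/sin δ ≈ 0.707.
p = a·p₁ + b·p₂ ≈ (-0.656, -0.602, -0.455); φ = arcsin(p_z) ≈ -27.03°, λ = atan2(p_y, p_x) ≈ -137.45°.

≈ (27°S, 137°W)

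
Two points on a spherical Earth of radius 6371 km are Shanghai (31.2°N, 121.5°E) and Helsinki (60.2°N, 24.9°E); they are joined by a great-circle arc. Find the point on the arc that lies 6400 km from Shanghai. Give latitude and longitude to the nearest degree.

Write both endpoints as unit vectors p₁, p₂ with components (cos φ cos λ, cos φ sin λ, sin φ).
The central angle between the endpoints is δ = arccos(p₁·p₂) ≈ 1.159 rad (66.4°). The total great-circle distance is δ·R ≈ 1.159 × 6371 ≈ 7381 km, so the target fraction is f = 6400/7381 ≈ 0.867.
Interpolate at f ≈ 0.867 with slerp weights a = sin((1−f)δ)/sin δ ≈ 0.167, b = sin(fδ)/sin δ ≈ 0.921.
p = a·p₁ + b·p₂ ≈ (0.340, 0.315, 0.886); φ = arcsin(p_z) ≈ 62.38°, λ = atan2(p_y, p_x) ≈ 42.77°.

≈ (62°N, 43°E)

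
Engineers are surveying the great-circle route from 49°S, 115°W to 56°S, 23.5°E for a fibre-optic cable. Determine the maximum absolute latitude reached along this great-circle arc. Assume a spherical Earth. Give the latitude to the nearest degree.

The great circle lies in the plane with unit normal n̂ = (p₁ × p₂)/|p₁ × p₂|.
Here n̂_z ≈ +0.260; the vertex latitude is φ_max = arccos|n̂_z| ≈ 75.0°.
Check via Clairaut: cos φ_max = |cos φ₁| · sin C = cos(49.0°)·sin(156.7°) ≈ 0.260, again giving ≈ 75.0°.

≈ 75°S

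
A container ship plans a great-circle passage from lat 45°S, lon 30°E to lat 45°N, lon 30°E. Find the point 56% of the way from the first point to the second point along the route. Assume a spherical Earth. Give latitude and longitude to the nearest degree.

Write both endpoints as unit vectors p₁, p₂ with components (cos φ cos λ, cos φ sin λ, sin φ).
The central angle between the endpoints is δ = arccos(p₁·p₂) ≈ 1.571 rad (90.0°).
Interpolate at f = 0.56 with slerp weights a = sin((1−f)δ)/sin δ ≈ 0.637, b = sin(fδ)/sin δ ≈ 0.771.
p = a·p₁ + b·p₂ ≈ (0.862, 0.498, 0.094); φ = arcsin(p_z) ≈ 5.40°, λ = atan2(p_y, p_x) ≈ 30.00°.

≈ lat 5°N, lon 30°E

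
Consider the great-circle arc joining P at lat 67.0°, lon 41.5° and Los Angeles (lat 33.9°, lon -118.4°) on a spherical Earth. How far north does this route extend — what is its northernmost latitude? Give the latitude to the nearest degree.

≈ 83°

The great circle lies in the plane with unit normal n̂ = (p₁ × p₂)/|p₁ × p₂|.
Here n̂_z ≈ -0.114; the vertex latitude is φ_max = arccos|n̂_z| ≈ 83.5°.
Check via Clairaut: cos φ_max = |cos φ₁| · sin C = cos(67.0°)·sin(17.0°) ≈ 0.114, again giving ≈ 83.5°.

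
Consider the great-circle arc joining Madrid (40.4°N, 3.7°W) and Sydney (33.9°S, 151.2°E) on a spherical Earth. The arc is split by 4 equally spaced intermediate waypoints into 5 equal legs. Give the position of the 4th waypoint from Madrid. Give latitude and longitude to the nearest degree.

From cos δ = sin φ₁ sin φ₂ + cos φ₁ cos φ₂ cos Δλ, the central angle is δ ≈ 2.776 rad (159.0°).
Interpolate at f = 4/5 with slerp weights a = sin((1−f)δ)/sin δ ≈ 1.474, b = sin(fδ)/sin δ ≈ 2.226.
p = a·p₁ + b·p₂ ≈ (-0.499, 0.818, -0.286); φ = arcsin(p_z) ≈ -16.64°, λ = atan2(p_y, p_x) ≈ 121.40°.

≈ 17°S, 121°E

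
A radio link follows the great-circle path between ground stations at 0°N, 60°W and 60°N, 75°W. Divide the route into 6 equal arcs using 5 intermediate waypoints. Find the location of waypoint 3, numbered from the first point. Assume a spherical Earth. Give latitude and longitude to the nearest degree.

≈ 30°N, 65°W

From cos δ = sin φ₁ sin φ₂ + cos φ₁ cos φ₂ cos Δλ, the central angle is δ ≈ 1.067 rad (61.1°).
Interpolate at f = 3/6 with slerp weights a = sin((1−f)δ)/sin δ ≈ 0.581, b = sin(fδ)/sin δ ≈ 0.581.
p = a·p₁ + b·p₂ ≈ (0.365, -0.783, 0.503); φ = arcsin(p_z) ≈ 30.19°, λ = atan2(p_y, p_x) ≈ -64.99°.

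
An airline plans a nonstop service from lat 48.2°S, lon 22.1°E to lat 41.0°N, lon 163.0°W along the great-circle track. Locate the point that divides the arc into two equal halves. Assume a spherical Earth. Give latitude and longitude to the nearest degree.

Write both endpoints as unit vectors p₁, p₂ with components (cos φ cos λ, cos φ sin λ, sin φ).
The central angle between the endpoints is δ = arccos(p₁·p₂) ≈ 3.001 rad (171.9°).
Interpolate at f = 1/2 with slerp weights a = sin((1−f)δ)/sin δ ≈ 7.115, b = sin(fδ)/sin δ ≈ 7.115.
p = a·p₁ + b·p₂ ≈ (-0.741, 0.214, -0.636); φ = arcsin(p_z) ≈ -39.51°, λ = atan2(p_y, p_x) ≈ 163.88°.

≈ lat 40°S, lon 164°E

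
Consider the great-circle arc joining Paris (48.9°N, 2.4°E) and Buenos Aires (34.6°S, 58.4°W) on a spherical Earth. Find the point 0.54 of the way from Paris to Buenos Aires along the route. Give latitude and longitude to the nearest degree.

≈ (5°N, 34°W)

The haversine formula gives a central angle δ ≈ 1.735 rad (99.4°) between the endpoints.
Interpolate at f = 0.54 with slerp weights a = sin((1−f)δ)/sin δ ≈ 0.726, b = sin(fδ)/sin δ ≈ 0.817.
p = a·p₁ + b·p₂ ≈ (0.829, -0.553, 0.083); φ = arcsin(p_z) ≈ 4.77°, λ = atan2(p_y, p_x) ≈ -33.69°.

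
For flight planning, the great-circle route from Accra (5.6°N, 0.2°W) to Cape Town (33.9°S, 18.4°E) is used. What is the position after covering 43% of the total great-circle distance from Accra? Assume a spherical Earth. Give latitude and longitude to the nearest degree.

Convert each endpoint to a unit vector on the sphere (x = cos φ cos λ, y = cos φ sin λ, z = sin φ).
The central angle between the endpoints is δ = arccos(p₁·p₂) ≈ 0.755 rad (43.2°).
Interpolate at f = 0.43 with slerp weights a = sin((1−f)δ)/sin δ ≈ 0.609, b = sin(fδ)/sin δ ≈ 0.465.
p = a·p₁ + b·p₂ ≈ (0.972, 0.120, -0.200); φ = arcsin(p_z) ≈ -11.55°, λ = atan2(p_y, p_x) ≈ 7.02°.

≈ 12°S, 7°E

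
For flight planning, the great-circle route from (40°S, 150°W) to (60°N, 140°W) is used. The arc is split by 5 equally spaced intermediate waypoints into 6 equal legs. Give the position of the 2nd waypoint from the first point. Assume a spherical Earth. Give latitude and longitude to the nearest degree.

Convert each endpoint to a unit vector on the sphere (x = cos φ cos λ, y = cos φ sin λ, z = sin φ).
The central angle between the endpoints is δ = arccos(p₁·p₂) ≈ 1.751 rad (100.3°).
Interpolate at f = 2/6 with slerp weights a = sin((1−f)δ)/sin δ ≈ 0.935, b = sin(fδ)/sin δ ≈ 0.560.
p = a·p₁ + b·p₂ ≈ (-0.835, -0.538, -0.116); φ = arcsin(p_z) ≈ -6.65°, λ = atan2(p_y, p_x) ≈ -147.19°.

≈ (7°S, 147°W)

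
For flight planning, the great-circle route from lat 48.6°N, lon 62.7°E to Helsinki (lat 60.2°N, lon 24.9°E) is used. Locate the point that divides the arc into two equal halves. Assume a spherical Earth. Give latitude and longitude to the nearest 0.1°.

≈ lat 55.9°N, lon 46.6°E

The haversine formula gives a central angle δ ≈ 0.426 rad (24.4°) between the endpoints.
Interpolate at f = 1/2 with slerp weights a = sin((1−f)δ)/sin δ ≈ 0.512, b = sin(fδ)/sin δ ≈ 0.512.
p = a·p₁ + b·p₂ ≈ (0.386, 0.408, 0.828); φ = arcsin(p_z) ≈ 55.86°, λ = atan2(p_y, p_x) ≈ 46.58°.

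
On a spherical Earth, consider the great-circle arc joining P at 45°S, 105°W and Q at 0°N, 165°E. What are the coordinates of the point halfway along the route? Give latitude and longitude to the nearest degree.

≈ 30°S, 160°W

The haversine formula gives a central angle δ ≈ 1.571 rad (90.0°) between the endpoints.
Interpolate at f = 1/2 with slerp weights a = sin((1−f)δ)/sin δ ≈ 0.707, b = sin(fδ)/sin δ ≈ 0.707.
p = a·p₁ + b·p₂ ≈ (-0.812, -0.300, -0.500); φ = arcsin(p_z) ≈ -30.00°, λ = atan2(p_y, p_x) ≈ -159.74°.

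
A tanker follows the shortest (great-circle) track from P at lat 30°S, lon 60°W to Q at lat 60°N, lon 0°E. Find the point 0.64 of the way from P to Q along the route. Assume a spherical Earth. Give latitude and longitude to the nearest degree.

≈ lat 30°N, lon 32°W

Write both endpoints as unit vectors p₁, p₂ with components (cos φ cos λ, cos φ sin λ, sin φ).
The central angle between the endpoints is δ = arccos(p₁·p₂) ≈ 1.789 rad (102.5°).
Interpolate at f = 0.64 with slerp weights a = sin((1−f)δ)/sin δ ≈ 0.615, b = sin(fδ)/sin δ ≈ 0.933.
p = a·p₁ + b·p₂ ≈ (0.733, -0.461, 0.500); φ = arcsin(p_z) ≈ 30.02°, λ = atan2(p_y, p_x) ≈ -32.19°.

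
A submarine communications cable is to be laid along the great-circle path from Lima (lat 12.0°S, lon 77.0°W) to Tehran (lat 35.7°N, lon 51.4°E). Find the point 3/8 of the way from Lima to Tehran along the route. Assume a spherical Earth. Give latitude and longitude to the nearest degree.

Write both endpoints as unit vectors p₁, p₂ with components (cos φ cos λ, cos φ sin λ, sin φ).
The central angle between the endpoints is δ = arccos(p₁·p₂) ≈ 2.233 rad (127.9°).
Interpolate at f = 3/8 with slerp weights a = sin((1−f)δ)/sin δ ≈ 1.248, b = sin(fδ)/sin δ ≈ 0.942.
p = a·p₁ + b·p₂ ≈ (0.752, -0.592, 0.290); φ = arcsin(p_z) ≈ 16.86°, λ = atan2(p_y, p_x) ≈ -38.22°.

≈ lat 17°N, lon 38°W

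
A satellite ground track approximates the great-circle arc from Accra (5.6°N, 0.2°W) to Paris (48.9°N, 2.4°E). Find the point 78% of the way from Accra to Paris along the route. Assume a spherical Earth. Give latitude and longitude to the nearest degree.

From cos δ = sin φ₁ sin φ₂ + cos φ₁ cos φ₂ cos Δλ, the central angle is δ ≈ 0.757 rad (43.4°).
Interpolate at f = 0.78 with slerp weights a = sin((1−f)δ)/sin δ ≈ 0.241, b = sin(fδ)/sin δ ≈ 0.811.
p = a·p₁ + b·p₂ ≈ (0.773, 0.021, 0.634); φ = arcsin(p_z) ≈ 39.38°, λ = atan2(p_y, p_x) ≈ 1.59°.

≈ 39°N, 2°E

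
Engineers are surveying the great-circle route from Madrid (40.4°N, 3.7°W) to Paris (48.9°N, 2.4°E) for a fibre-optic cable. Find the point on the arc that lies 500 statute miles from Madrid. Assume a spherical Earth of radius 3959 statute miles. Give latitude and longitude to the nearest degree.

≈ 47°N, 1°E

From cos δ = sin φ₁ sin φ₂ + cos φ₁ cos φ₂ cos Δλ, the central angle is δ ≈ 0.166 rad (9.5°). The total great-circle distance is δ·R ≈ 0.166 × 3959 ≈ 659 mi, so the target fraction is f = 500/659 ≈ 0.759.
Interpolate at f ≈ 0.759 with slerp weights a = sin((1−f)δ)/sin δ ≈ 0.242, b = sin(fδ)/sin δ ≈ 0.760.
p = a·p₁ + b·p₂ ≈ (0.683, 0.009, 0.730); φ = arcsin(p_z) ≈ 46.88°, λ = atan2(p_y, p_x) ≈ 0.76°.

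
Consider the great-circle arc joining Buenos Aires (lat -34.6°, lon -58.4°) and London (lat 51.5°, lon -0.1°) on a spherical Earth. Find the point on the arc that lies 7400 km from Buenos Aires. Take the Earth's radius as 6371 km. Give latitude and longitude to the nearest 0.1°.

Convert each endpoint to a unit vector on the sphere (x = cos φ cos λ, y = cos φ sin λ, z = sin φ).
The central angle between the endpoints is δ = arccos(p₁·p₂) ≈ 1.747 rad (100.1°). The total great-circle distance is δ·R ≈ 1.747 × 6371 ≈ 11129 km, so the target fraction is f = 7400/11129 ≈ 0.665.
Interpolate at f ≈ 0.665 with slerp weights a = sin((1−f)δ)/sin δ ≈ 0.561, b = sin(fδ)/sin δ ≈ 0.932.
p = a·p₁ + b·p₂ ≈ (0.822, -0.394, 0.411); φ = arcsin(p_z) ≈ 24.24°, λ = atan2(p_y, p_x) ≈ -25.63°.

≈ lat 24.2°, lon -25.6°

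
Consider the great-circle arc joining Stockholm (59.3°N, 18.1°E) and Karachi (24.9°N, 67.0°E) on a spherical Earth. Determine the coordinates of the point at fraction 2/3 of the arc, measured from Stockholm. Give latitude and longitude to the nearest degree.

The haversine formula gives a central angle δ ≈ 0.841 rad (48.2°) between the endpoints.
Interpolate at f = 2/3 with slerp weights a = sin((1−f)δ)/sin δ ≈ 0.371, b = sin(fδ)/sin δ ≈ 0.714.
p = a·p₁ + b·p₂ ≈ (0.433, 0.655, 0.620); φ = arcsin(p_z) ≈ 38.29°, λ = atan2(p_y, p_x) ≈ 56.51°.

≈ 38°N, 57°E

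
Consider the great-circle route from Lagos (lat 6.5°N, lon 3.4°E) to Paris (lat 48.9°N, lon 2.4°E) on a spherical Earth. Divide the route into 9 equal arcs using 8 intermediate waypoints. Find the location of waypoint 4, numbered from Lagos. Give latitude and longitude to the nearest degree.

Convert each endpoint to a unit vector on the sphere (x = cos φ cos λ, y = cos φ sin λ, z = sin φ).
The central angle between the endpoints is δ = arccos(p₁·p₂) ≈ 0.740 rad (42.4°).
Interpolate at f = 4/9 with slerp weights a = sin((1−f)δ)/sin δ ≈ 0.593, b = sin(fδ)/sin δ ≈ 0.479.
p = a·p₁ + b·p₂ ≈ (0.902, 0.048, 0.428); φ = arcsin(p_z) ≈ 25.35°, λ = atan2(p_y, p_x) ≈ 3.05°.

≈ lat 25°N, lon 3°E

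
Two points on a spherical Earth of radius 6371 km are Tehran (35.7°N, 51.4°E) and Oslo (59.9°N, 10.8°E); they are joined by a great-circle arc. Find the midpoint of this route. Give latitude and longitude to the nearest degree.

≈ (50°N, 36°E)

Write both endpoints as unit vectors p₁, p₂ with components (cos φ cos λ, cos φ sin λ, sin φ).
The central angle between the endpoints is δ = arccos(p₁·p₂) ≈ 0.620 rad (35.5°).
Interpolate at f = 1/2 with slerp weights a = sin((1−f)δ)/sin δ ≈ 0.525, b = sin(fδ)/sin δ ≈ 0.525.
p = a·p₁ + b·p₂ ≈ (0.525, 0.383, 0.761); φ = arcsin(p_z) ≈ 49.51°, λ = atan2(p_y, p_x) ≈ 36.10°.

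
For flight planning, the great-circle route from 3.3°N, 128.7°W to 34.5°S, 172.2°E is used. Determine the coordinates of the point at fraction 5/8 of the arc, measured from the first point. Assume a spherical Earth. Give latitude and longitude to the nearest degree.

≈ 23°S, 162°W

The haversine formula gives a central angle δ ≈ 1.170 rad (67.1°) between the endpoints.
Interpolate at f = 5/8 with slerp weights a = sin((1−f)δ)/sin δ ≈ 0.461, b = sin(fδ)/sin δ ≈ 0.725.
p = a·p₁ + b·p₂ ≈ (-0.880, -0.278, -0.384); φ = arcsin(p_z) ≈ -22.60°, λ = atan2(p_y, p_x) ≈ -162.45°.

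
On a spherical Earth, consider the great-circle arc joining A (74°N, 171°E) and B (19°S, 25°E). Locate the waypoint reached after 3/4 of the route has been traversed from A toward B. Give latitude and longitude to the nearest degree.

From cos δ = sin φ₁ sin φ₂ + cos φ₁ cos φ₂ cos Δλ, the central angle is δ ≈ 2.128 rad (121.9°).
Interpolate at f = 3/4 with slerp weights a = sin((1−f)δ)/sin δ ≈ 0.598, b = sin(fδ)/sin δ ≈ 1.178.
p = a·p₁ + b·p₂ ≈ (0.847, 0.497, 0.191); φ = arcsin(p_z) ≈ 11.02°, λ = atan2(p_y, p_x) ≈ 30.39°.

≈ (11°N, 30°E)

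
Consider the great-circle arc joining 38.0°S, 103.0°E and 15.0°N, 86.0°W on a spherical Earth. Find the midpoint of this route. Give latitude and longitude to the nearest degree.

≈ 58°S, 119°W

Write both endpoints as unit vectors p₁, p₂ with components (cos φ cos λ, cos φ sin λ, sin φ).
The central angle between the endpoints is δ = arccos(p₁·p₂) ≈ 2.717 rad (155.7°).
Interpolate at f = 1/2 with slerp weights a = sin((1−f)δ)/sin δ ≈ 2.372, b = sin(fδ)/sin δ ≈ 2.372.
p = a·p₁ + b·p₂ ≈ (-0.261, -0.464, -0.846); φ = arcsin(p_z) ≈ -57.83°, λ = atan2(p_y, p_x) ≈ -119.31°.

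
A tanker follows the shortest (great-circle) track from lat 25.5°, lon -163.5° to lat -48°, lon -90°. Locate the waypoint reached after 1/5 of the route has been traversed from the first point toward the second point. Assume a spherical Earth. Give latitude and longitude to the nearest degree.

≈ lat 10°, lon -151°

Convert each endpoint to a unit vector on the sphere (x = cos φ cos λ, y = cos φ sin λ, z = sin φ).
The central angle between the endpoints is δ = arccos(p₁·p₂) ≈ 1.720 rad (98.5°).
Interpolate at f = 1/5 with slerp weights a = sin((1−f)δ)/sin δ ≈ 0.992, b = sin(fδ)/sin δ ≈ 0.341.
p = a·p₁ + b·p₂ ≈ (-0.859, -0.482, 0.174); φ = arcsin(p_z) ≈ 10.00°, λ = atan2(p_y, p_x) ≈ -150.67°.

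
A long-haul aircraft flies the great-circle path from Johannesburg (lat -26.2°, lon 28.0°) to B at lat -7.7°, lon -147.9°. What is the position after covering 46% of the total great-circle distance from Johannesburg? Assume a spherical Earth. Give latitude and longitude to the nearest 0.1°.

Write both endpoints as unit vectors p₁, p₂ with components (cos φ cos λ, cos φ sin λ, sin φ).
The central angle between the endpoints is δ = arccos(p₁·p₂) ≈ 2.546 rad (145.9°).
Interpolate at f = 0.46 with slerp weights a = sin((1−f)δ)/sin δ ≈ 1.748, b = sin(fδ)/sin δ ≈ 1.642.
p = a·p₁ + b·p₂ ≈ (0.007, -0.128, -0.992); φ = arcsin(p_z) ≈ -82.63°, λ = atan2(p_y, p_x) ≈ -87.02°.

≈ lat -82.6°, lon -87.0°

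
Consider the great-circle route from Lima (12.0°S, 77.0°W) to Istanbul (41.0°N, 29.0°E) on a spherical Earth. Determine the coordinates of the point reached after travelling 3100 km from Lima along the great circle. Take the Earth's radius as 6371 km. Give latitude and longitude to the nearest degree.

≈ 6°N, 56°W

Convert each endpoint to a unit vector on the sphere (x = cos φ cos λ, y = cos φ sin λ, z = sin φ).
The central angle between the endpoints is δ = arccos(p₁·p₂) ≈ 1.918 rad (109.9°). The total great-circle distance is δ·R ≈ 1.918 × 6371 ≈ 12217 km, so the target fraction is f = 3100/12217 ≈ 0.254.
Interpolate at f ≈ 0.254 with slerp weights a = sin((1−f)δ)/sin δ ≈ 1.053, b = sin(fδ)/sin δ ≈ 0.497.
p = a·p₁ + b·p₂ ≈ (0.560, -0.822, 0.107); φ = arcsin(p_z) ≈ 6.16°, λ = atan2(p_y, p_x) ≈ -55.73°.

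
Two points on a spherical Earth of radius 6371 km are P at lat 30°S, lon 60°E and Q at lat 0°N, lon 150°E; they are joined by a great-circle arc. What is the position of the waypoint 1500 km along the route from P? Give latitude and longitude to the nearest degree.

≈ lat 29°S, lon 75°E

Convert each endpoint to a unit vector on the sphere (x = cos φ cos λ, y = cos φ sin λ, z = sin φ).
The central angle between the endpoints is δ = arccos(p₁·p₂) ≈ 1.571 rad (90.0°). The total great-circle distance is δ·R ≈ 1.571 × 6371 ≈ 10008 km, so the target fraction is f = 1500/10008 ≈ 0.150.
Interpolate at f ≈ 0.150 with slerp weights a = sin((1−f)δ)/sin δ ≈ 0.972, b = sin(fδ)/sin δ ≈ 0.233.
p = a·p₁ + b·p₂ ≈ (0.219, 0.846, -0.486); φ = arcsin(p_z) ≈ -29.09°, λ = atan2(p_y, p_x) ≈ 75.48°.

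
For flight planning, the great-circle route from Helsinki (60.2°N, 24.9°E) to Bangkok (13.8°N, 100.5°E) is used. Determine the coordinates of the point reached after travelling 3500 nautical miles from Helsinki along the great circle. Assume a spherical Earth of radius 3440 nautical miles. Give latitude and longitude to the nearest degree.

Convert each endpoint to a unit vector on the sphere (x = cos φ cos λ, y = cos φ sin λ, z = sin φ).
The central angle between the endpoints is δ = arccos(p₁·p₂) ≈ 1.238 rad (70.9°). The total great-circle distance is δ·R ≈ 1.238 × 3440 ≈ 4258 nmi, so the target fraction is f = 3500/4258 ≈ 0.822.
Interpolate at f ≈ 0.822 with slerp weights a = sin((1−f)δ)/sin δ ≈ 0.231, b = sin(fδ)/sin δ ≈ 0.900.
p = a·p₁ + b·p₂ ≈ (-0.055, 0.908, 0.415); φ = arcsin(p_z) ≈ 24.54°, λ = atan2(p_y, p_x) ≈ 93.47°.

≈ 25°N, 93°E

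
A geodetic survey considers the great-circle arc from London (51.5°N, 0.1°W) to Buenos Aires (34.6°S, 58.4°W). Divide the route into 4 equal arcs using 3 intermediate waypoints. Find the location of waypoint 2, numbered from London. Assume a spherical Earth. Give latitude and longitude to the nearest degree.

≈ (10°N, 34°W)

The haversine formula gives a central angle δ ≈ 1.747 rad (100.1°) between the endpoints.
Interpolate at f = 2/4 with slerp weights a = sin((1−f)δ)/sin δ ≈ 0.779, b = sin(fδ)/sin δ ≈ 0.779.
p = a·p₁ + b·p₂ ≈ (0.820, -0.547, 0.167); φ = arcsin(p_z) ≈ 9.63°, λ = atan2(p_y, p_x) ≈ -33.68°.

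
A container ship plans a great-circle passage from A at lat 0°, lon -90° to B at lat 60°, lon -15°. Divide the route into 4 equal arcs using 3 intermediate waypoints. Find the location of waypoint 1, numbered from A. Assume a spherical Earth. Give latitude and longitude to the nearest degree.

≈ lat 18°, lon -80°

The haversine formula gives a central angle δ ≈ 1.441 rad (82.6°) between the endpoints.
Interpolate at f = 1/4 with slerp weights a = sin((1−f)δ)/sin δ ≈ 0.890, b = sin(fδ)/sin δ ≈ 0.356.
p = a·p₁ + b·p₂ ≈ (0.172, -0.936, 0.308); φ = arcsin(p_z) ≈ 17.93°, λ = atan2(p_y, p_x) ≈ -79.60°.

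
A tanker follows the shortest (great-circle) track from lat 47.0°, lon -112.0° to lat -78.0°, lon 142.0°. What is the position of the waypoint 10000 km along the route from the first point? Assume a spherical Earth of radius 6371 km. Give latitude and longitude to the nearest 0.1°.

From cos δ = sin φ₁ sin φ₂ + cos φ₁ cos φ₂ cos Δλ, the central angle is δ ≈ 2.426 rad (139.0°). The total great-circle distance is δ·R ≈ 2.426 × 6371 ≈ 15454 km, so the target fraction is f = 10000/15454 ≈ 0.647.
Interpolate at f ≈ 0.647 with slerp weights a = sin((1−f)δ)/sin δ ≈ 1.151, b = sin(fδ)/sin δ ≈ 1.524.
p = a·p₁ + b·p₂ ≈ (-0.544, -0.533, -0.649); φ = arcsin(p_z) ≈ -40.45°, λ = atan2(p_y, p_x) ≈ -135.59°.

≈ lat -40.4°, lon -135.6°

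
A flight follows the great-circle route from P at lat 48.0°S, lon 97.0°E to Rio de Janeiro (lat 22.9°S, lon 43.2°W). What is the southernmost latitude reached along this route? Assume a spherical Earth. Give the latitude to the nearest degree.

The great circle lies in the plane with unit normal n̂ = (p₁ × p₂)/|p₁ × p₂|.
Here n̂_z ≈ -0.401; the vertex latitude is φ_max = arccos|n̂_z| ≈ 66.3°.

≈ 66°S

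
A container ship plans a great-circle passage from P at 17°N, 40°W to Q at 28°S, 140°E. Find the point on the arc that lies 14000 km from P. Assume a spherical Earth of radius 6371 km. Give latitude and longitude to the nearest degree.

≈ 71°S, 140°E

From cos δ = sin φ₁ sin φ₂ + cos φ₁ cos φ₂ cos Δλ, the central angle is δ ≈ 2.950 rad (169.0°). The total great-circle distance is δ·R ≈ 2.950 × 6371 ≈ 18792 km, so the target fraction is f = 14000/18792 ≈ 0.745.
Interpolate at f ≈ 0.745 with slerp weights a = sin((1−f)δ)/sin δ ≈ 3.581, b = sin(fδ)/sin δ ≈ 4.245.
p = a·p₁ + b·p₂ ≈ (-0.248, 0.208, -0.946); φ = arcsin(p_z) ≈ -71.09°, λ = atan2(p_y, p_x) ≈ 140.00°.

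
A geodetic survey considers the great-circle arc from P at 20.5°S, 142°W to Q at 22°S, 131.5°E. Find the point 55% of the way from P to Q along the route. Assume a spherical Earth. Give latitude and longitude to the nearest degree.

Write both endpoints as unit vectors p₁, p₂ with components (cos φ cos λ, cos φ sin λ, sin φ).
The central angle between the endpoints is δ = arccos(p₁·p₂) ≈ 1.386 rad (79.4°).
Interpolate at f = 0.55 with slerp weights a = sin((1−f)δ)/sin δ ≈ 0.594, b = sin(fδ)/sin δ ≈ 0.702.
p = a·p₁ + b·p₂ ≈ (-0.870, 0.145, -0.471); φ = arcsin(p_z) ≈ -28.11°, λ = atan2(p_y, p_x) ≈ 170.52°.

≈ 28°S, 171°E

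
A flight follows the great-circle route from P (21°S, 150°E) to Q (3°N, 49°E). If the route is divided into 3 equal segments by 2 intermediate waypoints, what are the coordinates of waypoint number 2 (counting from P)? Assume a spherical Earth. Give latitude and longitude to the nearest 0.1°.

≈ (8.9°S, 80.7°E)

Write both endpoints as unit vectors p₁, p₂ with components (cos φ cos λ, cos φ sin λ, sin φ).
The central angle between the endpoints is δ = arccos(p₁·p₂) ≈ 1.769 rad (101.3°).
Interpolate at f = 2/3 with slerp weights a = sin((1−f)δ)/sin δ ≈ 0.567, b = sin(fδ)/sin δ ≈ 0.943.
p = a·p₁ + b·p₂ ≈ (0.159, 0.975, -0.154); φ = arcsin(p_z) ≈ -8.85°, λ = atan2(p_y, p_x) ≈ 80.73°.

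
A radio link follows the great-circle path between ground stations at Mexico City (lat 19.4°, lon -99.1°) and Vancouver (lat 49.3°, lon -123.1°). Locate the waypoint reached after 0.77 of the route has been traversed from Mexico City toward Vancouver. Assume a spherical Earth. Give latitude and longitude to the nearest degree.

Convert each endpoint to a unit vector on the sphere (x = cos φ cos λ, y = cos φ sin λ, z = sin φ).
The central angle between the endpoints is δ = arccos(p₁·p₂) ≈ 0.620 rad (35.5°).
Interpolate at f = 0.77 with slerp weights a = sin((1−f)δ)/sin δ ≈ 0.245, b = sin(fδ)/sin δ ≈ 0.791.
p = a·p₁ + b·p₂ ≈ (-0.318, -0.660, 0.681); φ = arcsin(p_z) ≈ 42.90°, λ = atan2(p_y, p_x) ≈ -115.74°.

≈ lat 43°, lon -116°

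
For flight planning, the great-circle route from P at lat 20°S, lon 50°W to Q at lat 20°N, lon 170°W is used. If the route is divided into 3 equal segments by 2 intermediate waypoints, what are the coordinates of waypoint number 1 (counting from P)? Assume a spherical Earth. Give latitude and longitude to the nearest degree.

≈ lat 8°S, lon 91°W

The haversine formula gives a central angle δ ≈ 2.163 rad (124.0°) between the endpoints.
Interpolate at f = 1/3 with slerp weights a = sin((1−f)δ)/sin δ ≈ 1.196, b = sin(fδ)/sin δ ≈ 0.796.
p = a·p₁ + b·p₂ ≈ (-0.014, -0.991, -0.137); φ = arcsin(p_z) ≈ -7.86°, λ = atan2(p_y, p_x) ≈ -90.83°.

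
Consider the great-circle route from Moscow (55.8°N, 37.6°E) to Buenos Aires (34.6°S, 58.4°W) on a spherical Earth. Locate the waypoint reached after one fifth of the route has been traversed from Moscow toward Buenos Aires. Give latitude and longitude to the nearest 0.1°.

From cos δ = sin φ₁ sin φ₂ + cos φ₁ cos φ₂ cos Δλ, the central angle is δ ≈ 2.115 rad (121.2°).
Interpolate at f = 1/5 with slerp weights a = sin((1−f)δ)/sin δ ≈ 1.160, b = sin(fδ)/sin δ ≈ 0.480.
p = a·p₁ + b·p₂ ≈ (0.724, 0.061, 0.687); φ = arcsin(p_z) ≈ 43.41°, λ = atan2(p_y, p_x) ≈ 4.86°.

≈ 43.4°N, 4.9°E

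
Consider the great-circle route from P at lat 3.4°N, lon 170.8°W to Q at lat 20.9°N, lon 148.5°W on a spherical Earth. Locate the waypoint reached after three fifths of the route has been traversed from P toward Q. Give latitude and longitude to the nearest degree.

From cos δ = sin φ₁ sin φ₂ + cos φ₁ cos φ₂ cos Δλ, the central angle is δ ≈ 0.487 rad (27.9°).
Interpolate at f = 3/5 with slerp weights a = sin((1−f)δ)/sin δ ≈ 0.414, b = sin(fδ)/sin δ ≈ 0.616.
p = a·p₁ + b·p₂ ≈ (-0.898, -0.366, 0.244); φ = arcsin(p_z) ≈ 14.13°, λ = atan2(p_y, p_x) ≈ -157.80°.

≈ lat 14°N, lon 158°W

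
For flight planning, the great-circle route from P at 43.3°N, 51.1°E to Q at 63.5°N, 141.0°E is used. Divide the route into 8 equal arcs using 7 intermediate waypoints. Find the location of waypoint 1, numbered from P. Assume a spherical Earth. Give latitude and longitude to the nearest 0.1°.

≈ 48.5°N, 56.7°E

The haversine formula gives a central angle δ ≈ 0.909 rad (52.1°) between the endpoints.
Interpolate at f = 1/8 with slerp weights a = sin((1−f)δ)/sin δ ≈ 0.905, b = sin(fδ)/sin δ ≈ 0.144.
p = a·p₁ + b·p₂ ≈ (0.364, 0.553, 0.749); φ = arcsin(p_z) ≈ 48.54°, λ = atan2(p_y, p_x) ≈ 56.66°.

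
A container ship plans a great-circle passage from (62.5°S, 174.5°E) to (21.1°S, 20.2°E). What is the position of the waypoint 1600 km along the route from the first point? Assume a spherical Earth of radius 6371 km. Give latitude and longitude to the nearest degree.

From cos δ = sin φ₁ sin φ₂ + cos φ₁ cos φ₂ cos Δλ, the central angle is δ ≈ 1.640 rad (93.9°). The total great-circle distance is δ·R ≈ 1.640 × 6371 ≈ 10447 km, so the target fraction is f = 1600/10447 ≈ 0.153.
Interpolate at f ≈ 0.153 with slerp weights a = sin((1−f)δ)/sin δ ≈ 0.986, b = sin(fδ)/sin δ ≈ 0.249.
p = a·p₁ + b·p₂ ≈ (-0.235, 0.124, -0.964); φ = arcsin(p_z) ≈ -74.60°, λ = atan2(p_y, p_x) ≈ 152.20°.

≈ (75°S, 152°E)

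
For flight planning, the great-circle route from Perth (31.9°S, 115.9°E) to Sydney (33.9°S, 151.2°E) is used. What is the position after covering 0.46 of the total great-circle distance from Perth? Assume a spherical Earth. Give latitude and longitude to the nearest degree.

From cos δ = sin φ₁ sin φ₂ + cos φ₁ cos φ₂ cos Δλ, the central angle is δ ≈ 0.516 rad (29.6°).
Interpolate at f = 0.46 with slerp weights a = sin((1−f)δ)/sin δ ≈ 0.557, b = sin(fδ)/sin δ ≈ 0.477.
p = a·p₁ + b·p₂ ≈ (-0.553, 0.616, -0.560); φ = arcsin(p_z) ≈ -34.08°, λ = atan2(p_y, p_x) ≈ 131.92°.

≈ 34°S, 132°E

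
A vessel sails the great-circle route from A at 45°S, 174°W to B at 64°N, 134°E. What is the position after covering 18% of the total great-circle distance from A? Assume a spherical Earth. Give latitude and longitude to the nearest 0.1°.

≈ 25.3°S, 177.2°E

Convert each endpoint to a unit vector on the sphere (x = cos φ cos λ, y = cos φ sin λ, z = sin φ).
The central angle between the endpoints is δ = arccos(p₁·p₂) ≈ 2.032 rad (116.4°).
Interpolate at f = 0.18 with slerp weights a = sin((1−f)δ)/sin δ ≈ 1.111, b = sin(fδ)/sin δ ≈ 0.399.
p = a·p₁ + b·p₂ ≈ (-0.903, 0.044, -0.427); φ = arcsin(p_z) ≈ -25.28°, λ = atan2(p_y, p_x) ≈ 177.23°.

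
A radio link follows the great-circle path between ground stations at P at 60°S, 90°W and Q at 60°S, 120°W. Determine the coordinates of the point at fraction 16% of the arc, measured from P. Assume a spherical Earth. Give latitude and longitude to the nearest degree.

≈ 60°S, 95°W

Write both endpoints as unit vectors p₁, p₂ with components (cos φ cos λ, cos φ sin λ, sin φ).
The central angle between the endpoints is δ = arccos(p₁·p₂) ≈ 0.260 rad (14.9°).
Interpolate at f = 0.16 with slerp weights a = sin((1−f)δ)/sin δ ≈ 0.843, b = sin(fδ)/sin δ ≈ 0.162.
p = a·p₁ + b·p₂ ≈ (-0.040, -0.491, -0.870); φ = arcsin(p_z) ≈ -60.46°, λ = atan2(p_y, p_x) ≈ -94.70°.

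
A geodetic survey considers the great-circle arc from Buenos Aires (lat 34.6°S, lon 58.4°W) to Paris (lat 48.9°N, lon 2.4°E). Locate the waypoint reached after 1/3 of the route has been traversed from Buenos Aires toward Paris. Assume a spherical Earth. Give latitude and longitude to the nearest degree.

≈ lat 6°S, lon 40°W

Write both endpoints as unit vectors p₁, p₂ with components (cos φ cos λ, cos φ sin λ, sin φ).
The central angle between the endpoints is δ = arccos(p₁·p₂) ≈ 1.735 rad (99.4°).
Interpolate at f = 1/3 with slerp weights a = sin((1−f)δ)/sin δ ≈ 0.928, b = sin(fδ)/sin δ ≈ 0.554.
p = a·p₁ + b·p₂ ≈ (0.764, -0.635, -0.109); φ = arcsin(p_z) ≈ -6.28°, λ = atan2(p_y, p_x) ≈ -39.74°.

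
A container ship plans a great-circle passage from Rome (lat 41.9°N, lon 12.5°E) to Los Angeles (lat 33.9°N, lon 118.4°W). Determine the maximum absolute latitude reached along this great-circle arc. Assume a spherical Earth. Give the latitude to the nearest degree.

≈ 62°N

The great circle lies in the plane with unit normal n̂ = (p₁ × p₂)/|p₁ × p₂|.
Here n̂_z ≈ -0.467; the vertex latitude is φ_max = arccos|n̂_z| ≈ 62.1°.
Check via Clairaut: cos φ_max = |cos φ₁| · sin C = cos(41.9°)·sin(38.9°) ≈ 0.467, again giving ≈ 62.1°.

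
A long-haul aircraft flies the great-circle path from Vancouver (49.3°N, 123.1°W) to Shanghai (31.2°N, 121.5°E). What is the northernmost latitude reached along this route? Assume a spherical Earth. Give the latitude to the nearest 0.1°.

The great circle lies in the plane with unit normal n̂ = (p₁ × p₂)/|p₁ × p₂|.
Here n̂_z ≈ -0.510; the vertex latitude is φ_max = arccos|n̂_z| ≈ 59.3°.
Check via Clairaut: cos φ_max = |cos φ₁| · sin C = cos(49.3°)·sin(51.4°) ≈ 0.510, again giving ≈ 59.3°.

≈ 59.3°N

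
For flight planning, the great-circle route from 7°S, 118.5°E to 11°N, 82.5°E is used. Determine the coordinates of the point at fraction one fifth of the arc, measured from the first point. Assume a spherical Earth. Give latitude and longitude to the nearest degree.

≈ 3°S, 111°E

The haversine formula gives a central angle δ ≈ 0.700 rad (40.1°) between the endpoints.
Interpolate at f = 1/5 with slerp weights a = sin((1−f)δ)/sin δ ≈ 0.825, b = sin(fδ)/sin δ ≈ 0.217.
p = a·p₁ + b·p₂ ≈ (-0.363, 0.930, -0.059); φ = arcsin(p_z) ≈ -3.39°, λ = atan2(p_y, p_x) ≈ 111.31°.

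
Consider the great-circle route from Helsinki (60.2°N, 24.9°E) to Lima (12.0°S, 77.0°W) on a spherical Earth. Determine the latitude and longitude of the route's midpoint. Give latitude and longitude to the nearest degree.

≈ 33°N, 48°W

The haversine formula gives a central angle δ ≈ 1.855 rad (106.3°) between the endpoints.
Interpolate at f = 1/2 with slerp weights a = sin((1−f)δ)/sin δ ≈ 0.834, b = sin(fδ)/sin δ ≈ 0.834.
p = a·p₁ + b·p₂ ≈ (0.559, -0.620, 0.550); φ = arcsin(p_z) ≈ 33.38°, λ = atan2(p_y, p_x) ≈ -47.95°.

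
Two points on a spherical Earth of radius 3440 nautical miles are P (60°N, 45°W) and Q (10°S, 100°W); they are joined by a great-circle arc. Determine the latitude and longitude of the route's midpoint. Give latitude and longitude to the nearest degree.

Convert each endpoint to a unit vector on the sphere (x = cos φ cos λ, y = cos φ sin λ, z = sin φ).
The central angle between the endpoints is δ = arccos(p₁·p₂) ≈ 1.438 rad (82.4°).
Interpolate at f = 1/2 with slerp weights a = sin((1−f)δ)/sin δ ≈ 0.665, b = sin(fδ)/sin δ ≈ 0.665.
p = a·p₁ + b·p₂ ≈ (0.121, -0.880, 0.460); φ = arcsin(p_z) ≈ 27.40°, λ = atan2(p_y, p_x) ≈ -82.15°.

≈ (27°N, 82°W)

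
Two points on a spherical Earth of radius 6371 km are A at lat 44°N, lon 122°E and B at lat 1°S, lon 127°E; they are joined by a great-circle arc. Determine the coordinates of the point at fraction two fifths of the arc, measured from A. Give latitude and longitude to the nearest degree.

The haversine formula gives a central angle δ ≈ 0.789 rad (45.2°) between the endpoints.
Interpolate at f = 2/5 with slerp weights a = sin((1−f)δ)/sin δ ≈ 0.642, b = sin(fδ)/sin δ ≈ 0.437.
p = a·p₁ + b·p₂ ≈ (-0.508, 0.741, 0.439); φ = arcsin(p_z) ≈ 26.02°, λ = atan2(p_y, p_x) ≈ 124.43°.

≈ lat 26°N, lon 124°E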